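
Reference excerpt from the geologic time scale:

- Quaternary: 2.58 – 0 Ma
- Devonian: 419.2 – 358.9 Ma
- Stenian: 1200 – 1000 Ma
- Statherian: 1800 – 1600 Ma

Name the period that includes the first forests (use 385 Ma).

Devonian

385 Ma lies between 419.2 and 358.9 Ma, so it falls in the Devonian.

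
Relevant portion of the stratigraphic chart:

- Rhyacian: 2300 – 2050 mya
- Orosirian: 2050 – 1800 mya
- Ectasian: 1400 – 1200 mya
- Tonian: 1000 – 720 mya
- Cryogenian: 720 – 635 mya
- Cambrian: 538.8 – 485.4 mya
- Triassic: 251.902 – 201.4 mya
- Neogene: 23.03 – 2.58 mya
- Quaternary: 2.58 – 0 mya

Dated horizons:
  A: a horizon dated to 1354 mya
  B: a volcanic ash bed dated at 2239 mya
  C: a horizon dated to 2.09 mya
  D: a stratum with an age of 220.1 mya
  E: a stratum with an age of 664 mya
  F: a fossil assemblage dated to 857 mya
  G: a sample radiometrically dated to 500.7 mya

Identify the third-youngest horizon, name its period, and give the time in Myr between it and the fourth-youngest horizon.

Sorted youngest-first by Ma: C (2.09), D (220.1), G (500.7), E (664), F (857), A (1354), B (2239).
The third youngest is G at 500.7 Ma, which lies in 538.8–485.4 Ma: the Cambrian.
The fourth youngest is E at 664 Ma; separation = |500.7 − 664| = 163.3 Myr.

G, in the Cambrian; 163.3 million years to E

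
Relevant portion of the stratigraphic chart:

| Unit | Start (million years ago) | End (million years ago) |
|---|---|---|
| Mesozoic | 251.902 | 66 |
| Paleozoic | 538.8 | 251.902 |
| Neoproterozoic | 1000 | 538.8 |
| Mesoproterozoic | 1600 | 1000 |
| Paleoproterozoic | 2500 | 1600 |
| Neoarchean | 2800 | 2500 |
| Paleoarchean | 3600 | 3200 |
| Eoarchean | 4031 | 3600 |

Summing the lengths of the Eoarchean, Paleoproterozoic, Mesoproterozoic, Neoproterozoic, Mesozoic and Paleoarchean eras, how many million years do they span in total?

2978.102 million years

Duration is start − end for each: (4031 − 3600) + (2500 − 1600) + (1600 − 1000) + (1000 − 538.8) + (251.902 − 66) + (3600 − 3200).
That is 431 + 900 + 600 + 461.2 + 185.902 + 400, which totals 2978.102 million years.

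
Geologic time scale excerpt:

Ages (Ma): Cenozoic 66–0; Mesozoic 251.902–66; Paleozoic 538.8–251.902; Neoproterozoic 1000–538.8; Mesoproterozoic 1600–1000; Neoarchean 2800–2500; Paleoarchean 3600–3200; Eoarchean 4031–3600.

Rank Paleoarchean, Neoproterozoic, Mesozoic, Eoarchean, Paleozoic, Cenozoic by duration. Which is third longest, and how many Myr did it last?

Paleoarchean, 400 million years

Durations: Paleoarchean 400; Neoproterozoic 461.2; Mesozoic 185.902; Eoarchean 431; Paleozoic 286.898; Cenozoic 66 Myr.
Sorted longest-first: Neoproterozoic (461.2), Eoarchean (431), Paleoarchean (400), Paleozoic (286.898), Mesozoic (185.902), Cenozoic (66).
The third longest is Paleoarchean at 400 Myr.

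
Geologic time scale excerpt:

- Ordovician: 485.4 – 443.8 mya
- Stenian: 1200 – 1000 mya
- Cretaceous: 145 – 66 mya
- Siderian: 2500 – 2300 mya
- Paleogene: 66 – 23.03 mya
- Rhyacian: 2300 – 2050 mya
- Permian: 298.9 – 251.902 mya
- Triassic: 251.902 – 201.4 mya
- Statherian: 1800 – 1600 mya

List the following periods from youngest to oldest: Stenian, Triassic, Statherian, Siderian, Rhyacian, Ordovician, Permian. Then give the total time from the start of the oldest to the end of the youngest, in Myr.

Triassic, Permian, Ordovician, Stenian, Statherian, Rhyacian, Siderian; total span 2298.6 Myr

From the excerpt: Stenian 1200–1000; Triassic 251.902–201.4; Statherian 1800–1600; Siderian 2500–2300; Rhyacian 2300–2050; Ordovician 485.4–443.8; Permian 298.9–251.902 (Ma).
Larger Ma is earlier, so the oldest is Siderian and the youngest is Triassic; youngest to oldest: Triassic, Permian, Ordovician, Stenian, Statherian, Rhyacian, Siderian.
Oldest start 2500 minus youngest end 201.4 gives 2298.6 Myr overall.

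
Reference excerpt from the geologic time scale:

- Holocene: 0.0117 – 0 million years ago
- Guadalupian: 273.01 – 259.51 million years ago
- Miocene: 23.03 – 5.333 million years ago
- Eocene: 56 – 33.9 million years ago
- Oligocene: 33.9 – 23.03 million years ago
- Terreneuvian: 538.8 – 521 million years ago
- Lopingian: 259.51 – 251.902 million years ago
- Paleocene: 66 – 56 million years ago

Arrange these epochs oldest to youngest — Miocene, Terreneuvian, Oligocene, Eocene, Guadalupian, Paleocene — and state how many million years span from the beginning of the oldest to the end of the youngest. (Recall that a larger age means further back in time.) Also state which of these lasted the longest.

Terreneuvian, Guadalupian, Paleocene, Eocene, Oligocene, Miocene; total span 533.467 Myr; longest is Eocene

Start ages (Ma): Terreneuvian 538.8, Guadalupian 273.01, Paleocene 66, Eocene 56, Oligocene 33.9, Miocene 23.03.
Ordered oldest to youngest: Terreneuvian, Guadalupian, Paleocene, Eocene, Oligocene, Miocene.
Span = 538.8 − 5.333 = 533.467 Myr.
Durations: Oligocene 10.87, Guadalupian 13.5, Paleocene 10, Miocene 17.697, Eocene 22.1, Terreneuvian 17.8 → longest is Eocene (22.1 Myr).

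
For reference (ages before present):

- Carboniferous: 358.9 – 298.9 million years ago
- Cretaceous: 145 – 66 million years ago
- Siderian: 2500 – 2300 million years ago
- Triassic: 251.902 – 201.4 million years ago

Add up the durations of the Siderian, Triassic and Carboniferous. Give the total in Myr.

310.502 million years

Each duration: Siderian = 200; Triassic = 50.502; Carboniferous = 60.
Sum: 200 + 50.502 + 60 = 310.502 Myr.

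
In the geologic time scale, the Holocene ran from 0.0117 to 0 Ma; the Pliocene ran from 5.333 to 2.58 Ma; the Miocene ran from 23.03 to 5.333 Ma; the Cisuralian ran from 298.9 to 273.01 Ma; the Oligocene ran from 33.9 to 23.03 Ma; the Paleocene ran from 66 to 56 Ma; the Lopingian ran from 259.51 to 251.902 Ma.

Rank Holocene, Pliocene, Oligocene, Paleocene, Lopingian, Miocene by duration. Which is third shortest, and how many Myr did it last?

Lopingian, 7.608 million years

Start − end for each: Holocene 0.0117 − 0 = 0.0117; Pliocene 5.333 − 2.58 = 2.753; Oligocene 33.9 − 23.03 = 10.87; Paleocene 66 − 56 = 10; Lopingian 259.51 − 251.902 = 7.608; Miocene 23.03 − 5.333 = 17.697.
Ranking these from shortest: Holocene < Pliocene < Lopingian < Paleocene < Oligocene < Miocene.
Position 3 in that ranking is Lopingian, which lasted 7.608 Myr.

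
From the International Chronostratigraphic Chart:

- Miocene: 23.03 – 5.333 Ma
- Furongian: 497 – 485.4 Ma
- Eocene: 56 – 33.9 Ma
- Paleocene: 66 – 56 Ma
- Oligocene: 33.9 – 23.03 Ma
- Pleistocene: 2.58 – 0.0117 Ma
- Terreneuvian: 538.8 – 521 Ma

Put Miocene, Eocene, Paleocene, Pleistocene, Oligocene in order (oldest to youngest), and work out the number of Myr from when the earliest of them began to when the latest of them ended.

Paleocene, Eocene, Oligocene, Miocene, Pleistocene; total span 65.9883 Myr

Start ages (Ma): Paleocene 66, Eocene 56, Oligocene 33.9, Miocene 23.03, Pleistocene 2.58.
Ordered oldest to youngest: Paleocene, Eocene, Oligocene, Miocene, Pleistocene.
Span = 66 − 0.0117 = 65.9883 Myr.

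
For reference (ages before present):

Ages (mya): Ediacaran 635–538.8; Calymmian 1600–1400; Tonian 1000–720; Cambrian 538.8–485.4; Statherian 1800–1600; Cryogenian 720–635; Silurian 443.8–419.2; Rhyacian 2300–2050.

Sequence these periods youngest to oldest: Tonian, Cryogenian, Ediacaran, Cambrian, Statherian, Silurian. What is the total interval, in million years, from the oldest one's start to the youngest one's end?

From the excerpt: Tonian 1000–720; Cryogenian 720–635; Ediacaran 635–538.8; Cambrian 538.8–485.4; Statherian 1800–1600; Silurian 443.8–419.2 (Ma).
Larger Ma is earlier, so the oldest is Statherian and the youngest is Silurian; youngest to oldest: Silurian, Cambrian, Ediacaran, Cryogenian, Tonian, Statherian.
Oldest start 1800 minus youngest end 419.2 gives 1380.8 Myr overall.

Silurian → Cambrian → Ediacaran → Cryogenian → Tonian → Statherian; total span 1380.8 Myr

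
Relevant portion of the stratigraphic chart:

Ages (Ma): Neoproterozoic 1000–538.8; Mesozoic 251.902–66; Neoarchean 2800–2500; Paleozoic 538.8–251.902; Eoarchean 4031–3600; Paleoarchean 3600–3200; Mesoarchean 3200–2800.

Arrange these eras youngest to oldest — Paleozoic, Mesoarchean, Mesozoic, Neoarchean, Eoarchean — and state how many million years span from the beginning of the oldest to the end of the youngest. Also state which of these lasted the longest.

Mesozoic, Paleozoic, Neoarchean, Mesoarchean, Eoarchean; total span 3965 Myr; longest is Eoarchean

Start ages (Ma): Eoarchean 4031, Mesoarchean 3200, Neoarchean 2800, Paleozoic 538.8, Mesozoic 251.902.
Ordered youngest to oldest: Mesozoic, Paleozoic, Neoarchean, Mesoarchean, Eoarchean.
Span = 4031 − 66 = 3965 Myr.
Durations: Mesoarchean 400, Mesozoic 185.902, Eoarchean 431, Paleozoic 286.898, Neoarchean 300 → longest is Eoarchean (431 Myr).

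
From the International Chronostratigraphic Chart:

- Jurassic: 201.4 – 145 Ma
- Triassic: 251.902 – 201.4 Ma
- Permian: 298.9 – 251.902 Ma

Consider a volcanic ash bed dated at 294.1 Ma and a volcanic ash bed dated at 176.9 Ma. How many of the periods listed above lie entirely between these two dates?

294.1 Ma sits inside the Permian (298.9–251.902) and 176.9 Ma inside the Jurassic (201.4–145); neither of those is wholly between the two dates.
The listed periods lying completely between them are Triassic — 1 in all.

1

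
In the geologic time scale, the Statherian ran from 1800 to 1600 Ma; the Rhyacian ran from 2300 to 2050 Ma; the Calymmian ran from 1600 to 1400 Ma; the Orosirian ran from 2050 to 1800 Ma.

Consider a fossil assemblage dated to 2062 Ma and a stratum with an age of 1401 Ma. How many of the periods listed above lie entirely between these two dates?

2

The older date is 2062 Ma and the younger is 1401 Ma.
Periods with start < 2062 and end > 1401 Ma: Orosirian (2050–1800), Statherian (1800–1600).
That is 2 complete periods.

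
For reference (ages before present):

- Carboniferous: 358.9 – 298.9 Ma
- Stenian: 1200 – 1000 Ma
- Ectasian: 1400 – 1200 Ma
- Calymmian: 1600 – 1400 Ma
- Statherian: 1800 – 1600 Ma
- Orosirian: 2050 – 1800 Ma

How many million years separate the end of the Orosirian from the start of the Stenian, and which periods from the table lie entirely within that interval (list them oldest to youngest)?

End of Orosirian = 1800 Ma; start of Stenian = 1200 Ma.
Gap = 1800 − 1200 = 600 Myr.
Periods wholly inside 1800–1200 Ma: Statherian (1800–1600), Calymmian (1600–1400), Ectasian (1400–1200).

600 million years; Statherian, Calymmian, Ectasian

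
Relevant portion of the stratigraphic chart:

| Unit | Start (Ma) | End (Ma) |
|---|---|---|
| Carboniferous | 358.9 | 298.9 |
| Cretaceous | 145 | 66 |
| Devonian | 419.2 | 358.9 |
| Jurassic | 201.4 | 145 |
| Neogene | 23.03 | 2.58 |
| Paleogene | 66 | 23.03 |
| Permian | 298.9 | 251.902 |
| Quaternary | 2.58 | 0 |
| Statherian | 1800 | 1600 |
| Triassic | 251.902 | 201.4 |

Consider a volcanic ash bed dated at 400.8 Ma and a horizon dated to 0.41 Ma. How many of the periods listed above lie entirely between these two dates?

400.8 Ma sits inside the Devonian (419.2–358.9) and 0.41 Ma inside the Quaternary (2.58–0); neither of those is wholly between the two dates.
The listed periods lying completely between them are Carboniferous, Permian, Triassic, Jurassic, Cretaceous, Paleogene, Neogene — 7 in all.

7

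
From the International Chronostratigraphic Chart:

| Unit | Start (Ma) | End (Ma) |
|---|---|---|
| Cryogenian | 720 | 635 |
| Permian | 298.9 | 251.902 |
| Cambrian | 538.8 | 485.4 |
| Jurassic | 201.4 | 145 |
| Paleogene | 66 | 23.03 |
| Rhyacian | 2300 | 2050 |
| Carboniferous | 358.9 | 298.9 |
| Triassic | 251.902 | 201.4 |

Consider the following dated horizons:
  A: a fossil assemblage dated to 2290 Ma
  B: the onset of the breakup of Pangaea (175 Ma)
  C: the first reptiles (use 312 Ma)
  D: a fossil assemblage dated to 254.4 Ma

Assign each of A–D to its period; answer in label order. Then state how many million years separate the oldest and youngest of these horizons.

A: 2290 Ma lies in 2300–2050 Ma, so Rhyacian.
B: 175 Ma lies in 201.4–145 Ma, so Jurassic.
C: 312 Ma lies in 358.9–298.9 Ma, so Carboniferous.
D: 254.4 Ma lies in 298.9–251.902 Ma, so Permian.
Oldest = 2290 Ma, youngest = 175 Ma → span 2115 Myr.

A — Rhyacian; B — Jurassic; C — Carboniferous; D — Permian; span 2115 million years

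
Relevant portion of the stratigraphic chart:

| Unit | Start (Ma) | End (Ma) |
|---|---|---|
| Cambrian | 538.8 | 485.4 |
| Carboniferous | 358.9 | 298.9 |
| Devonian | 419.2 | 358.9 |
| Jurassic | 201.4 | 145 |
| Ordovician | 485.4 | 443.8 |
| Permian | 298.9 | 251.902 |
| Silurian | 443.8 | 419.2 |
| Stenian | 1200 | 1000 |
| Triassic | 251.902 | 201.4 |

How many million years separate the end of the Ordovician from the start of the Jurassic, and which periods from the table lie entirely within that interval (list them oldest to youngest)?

242.4 million years; Silurian, Devonian, Carboniferous, Permian, Triassic

The Ordovician closes at 443.8 Ma and the Jurassic opens at 201.4 Ma, so the interval is 443.8 − 201.4 = 242.4 Myr.
A period fits inside if it starts at or after 443.8 Ma and ends at or before 201.4 Ma; oldest first that gives Silurian, Devonian, Carboniferous, Permian, Triassic.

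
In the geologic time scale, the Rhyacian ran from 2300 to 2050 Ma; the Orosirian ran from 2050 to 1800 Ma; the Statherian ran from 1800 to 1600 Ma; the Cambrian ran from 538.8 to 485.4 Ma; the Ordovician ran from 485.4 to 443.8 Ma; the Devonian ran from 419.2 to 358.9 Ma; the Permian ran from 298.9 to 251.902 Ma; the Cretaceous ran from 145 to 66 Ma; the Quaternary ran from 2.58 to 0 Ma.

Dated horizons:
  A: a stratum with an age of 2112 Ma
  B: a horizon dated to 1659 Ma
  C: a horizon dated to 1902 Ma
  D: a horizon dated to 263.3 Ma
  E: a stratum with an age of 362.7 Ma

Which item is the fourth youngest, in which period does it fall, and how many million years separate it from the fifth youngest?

Sorted youngest-first by Ma: D (263.3), E (362.7), B (1659), C (1902), A (2112).
The fourth youngest is C at 1902 Ma, which lies in 2050–1800 Ma: the Orosirian.
The fifth youngest is A at 2112 Ma; separation = |1902 − 2112| = 210 Myr.

C, in the Orosirian; 210 million years to A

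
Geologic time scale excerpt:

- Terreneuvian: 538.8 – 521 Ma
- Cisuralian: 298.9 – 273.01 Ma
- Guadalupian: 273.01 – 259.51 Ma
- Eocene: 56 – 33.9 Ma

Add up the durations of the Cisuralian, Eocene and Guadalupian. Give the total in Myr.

Duration is start − end for each: (298.9 − 273.01) + (56 − 33.9) + (273.01 − 259.51).
That is 25.89 + 22.1 + 13.5, which totals 61.49 million years.

61.49 million years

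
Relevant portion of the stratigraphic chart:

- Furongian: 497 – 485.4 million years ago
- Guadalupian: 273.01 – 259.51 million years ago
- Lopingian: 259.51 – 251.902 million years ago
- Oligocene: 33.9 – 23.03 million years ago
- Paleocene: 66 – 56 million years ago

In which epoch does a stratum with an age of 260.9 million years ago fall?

Guadalupian

260.9 Ma lies between 273.01 and 259.51 Ma, so it falls in the Guadalupian.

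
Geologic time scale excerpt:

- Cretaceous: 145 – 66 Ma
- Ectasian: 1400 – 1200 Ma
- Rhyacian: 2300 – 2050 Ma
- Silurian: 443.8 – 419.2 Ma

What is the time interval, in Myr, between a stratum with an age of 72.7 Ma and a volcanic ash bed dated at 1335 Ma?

1262.3 million years

1335 − 72.7 = 1262.3 million years.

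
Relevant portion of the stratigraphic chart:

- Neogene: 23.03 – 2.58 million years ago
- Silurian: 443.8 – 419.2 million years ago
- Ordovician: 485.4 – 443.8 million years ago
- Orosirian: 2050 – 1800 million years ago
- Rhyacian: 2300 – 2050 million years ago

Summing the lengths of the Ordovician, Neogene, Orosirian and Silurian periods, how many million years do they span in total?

Duration is start − end for each: (485.4 − 443.8) + (23.03 − 2.58) + (2050 − 1800) + (443.8 − 419.2).
That is 41.6 + 20.45 + 250 + 24.6, which totals 336.65 million years.

336.65 million years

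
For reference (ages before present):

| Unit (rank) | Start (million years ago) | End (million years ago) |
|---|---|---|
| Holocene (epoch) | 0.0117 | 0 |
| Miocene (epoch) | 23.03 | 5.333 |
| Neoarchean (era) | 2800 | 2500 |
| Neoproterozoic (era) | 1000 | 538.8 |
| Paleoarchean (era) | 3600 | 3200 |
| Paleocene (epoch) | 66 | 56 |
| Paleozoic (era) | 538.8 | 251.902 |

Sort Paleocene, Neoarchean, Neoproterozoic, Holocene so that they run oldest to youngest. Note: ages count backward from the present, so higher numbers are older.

Neoarchean, then Neoproterozoic, then Paleocene, then Holocene

The oldest of these is Neoarchean (starts 2800 Ma) and the youngest is Holocene (ends 0 Ma).
In between, by decreasing start age: Neoproterozoic (1000), Paleocene (66).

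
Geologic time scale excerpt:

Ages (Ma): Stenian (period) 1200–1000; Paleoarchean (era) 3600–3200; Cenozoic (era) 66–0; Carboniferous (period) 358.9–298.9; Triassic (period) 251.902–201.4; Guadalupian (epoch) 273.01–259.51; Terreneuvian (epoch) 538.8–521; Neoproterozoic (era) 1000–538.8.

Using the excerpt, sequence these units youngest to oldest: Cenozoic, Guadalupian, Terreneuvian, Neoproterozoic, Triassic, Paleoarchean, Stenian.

The oldest of these is Paleoarchean (starts 3600 Ma) and the youngest is Cenozoic (ends 0 Ma).
In between, by decreasing start age: Stenian (1200), Neoproterozoic (1000), Terreneuvian (538.8), Guadalupian (273.01), Triassic (251.902).
Listing youngest first means reversing that sequence.

Cenozoic, Triassic, Guadalupian, Terreneuvian, Neoproterozoic, Stenian, Paleoarchean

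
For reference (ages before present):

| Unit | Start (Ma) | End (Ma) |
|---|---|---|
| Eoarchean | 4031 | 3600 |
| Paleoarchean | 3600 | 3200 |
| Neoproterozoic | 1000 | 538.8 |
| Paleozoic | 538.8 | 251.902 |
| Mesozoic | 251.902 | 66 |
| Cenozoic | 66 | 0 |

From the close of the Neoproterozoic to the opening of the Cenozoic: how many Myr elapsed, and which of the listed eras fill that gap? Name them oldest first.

472.8 million years; Paleozoic, Mesozoic

End of Neoproterozoic = 538.8 Ma; start of Cenozoic = 66 Ma.
Gap = 538.8 − 66 = 472.8 Myr.
Eras wholly inside 538.8–66 Ma: Paleozoic (538.8–251.902), Mesozoic (251.902–66).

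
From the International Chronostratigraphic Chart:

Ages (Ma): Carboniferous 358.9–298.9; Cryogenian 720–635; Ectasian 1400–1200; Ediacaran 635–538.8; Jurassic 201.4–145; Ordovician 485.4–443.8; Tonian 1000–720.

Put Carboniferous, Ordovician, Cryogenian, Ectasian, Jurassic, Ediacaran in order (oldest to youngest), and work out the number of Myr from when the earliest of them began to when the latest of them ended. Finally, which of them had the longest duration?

From the excerpt: Carboniferous 358.9–298.9; Ordovician 485.4–443.8; Cryogenian 720–635; Ectasian 1400–1200; Jurassic 201.4–145; Ediacaran 635–538.8 (Ma).
Larger Ma is earlier, so the oldest is Ectasian and the youngest is Jurassic; oldest to youngest: Ectasian, Cryogenian, Ediacaran, Ordovician, Carboniferous, Jurassic.
Oldest start 1400 minus youngest end 145 gives 1255 Myr overall.
Individual lengths (start − end): Carboniferous 60; Jurassic 56.4; Ordovician 41.6; Cryogenian 85; Ediacaran 96.2; Ectasian 200. The largest is Ectasian at 200 Myr.

Ectasian → Cryogenian → Ediacaran → Ordovician → Carboniferous → Jurassic; total span 1255 Myr; longest is Ectasian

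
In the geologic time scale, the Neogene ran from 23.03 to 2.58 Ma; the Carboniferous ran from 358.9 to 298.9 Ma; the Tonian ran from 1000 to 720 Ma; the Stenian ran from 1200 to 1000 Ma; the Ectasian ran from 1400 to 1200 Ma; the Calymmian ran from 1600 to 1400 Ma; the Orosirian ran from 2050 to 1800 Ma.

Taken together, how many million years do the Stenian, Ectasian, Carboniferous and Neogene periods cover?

Duration is start − end for each: (1200 − 1000) + (1400 − 1200) + (358.9 − 298.9) + (23.03 − 2.58).
That is 200 + 200 + 60 + 20.45, which totals 480.45 million years.

480.45 million years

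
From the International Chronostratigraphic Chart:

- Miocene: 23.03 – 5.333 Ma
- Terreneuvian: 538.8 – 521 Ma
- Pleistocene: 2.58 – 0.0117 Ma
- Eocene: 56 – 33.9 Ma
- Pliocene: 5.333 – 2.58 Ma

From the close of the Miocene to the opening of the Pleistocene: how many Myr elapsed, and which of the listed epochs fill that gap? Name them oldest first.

The Miocene closes at 5.333 Ma and the Pleistocene opens at 2.58 Ma, so the interval is 5.333 − 2.58 = 2.753 Myr.
An epoch fits inside if it starts at or after 5.333 Ma and ends at or before 2.58 Ma; oldest first that gives Pliocene.

2.753 million years; Pliocene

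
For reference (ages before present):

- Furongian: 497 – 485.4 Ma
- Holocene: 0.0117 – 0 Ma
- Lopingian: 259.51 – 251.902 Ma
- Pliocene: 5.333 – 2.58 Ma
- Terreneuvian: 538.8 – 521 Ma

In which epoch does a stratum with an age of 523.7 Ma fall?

Terreneuvian

523.7 Ma lies between 538.8 and 521 Ma, so it falls in the Terreneuvian.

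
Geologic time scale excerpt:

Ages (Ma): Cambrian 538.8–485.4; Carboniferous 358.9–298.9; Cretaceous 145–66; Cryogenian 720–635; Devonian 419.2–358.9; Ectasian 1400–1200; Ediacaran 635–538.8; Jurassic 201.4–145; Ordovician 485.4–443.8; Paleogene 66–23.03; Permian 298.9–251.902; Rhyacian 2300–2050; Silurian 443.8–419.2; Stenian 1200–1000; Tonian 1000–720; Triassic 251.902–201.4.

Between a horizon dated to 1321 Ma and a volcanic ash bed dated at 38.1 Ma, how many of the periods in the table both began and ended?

13

1321 Ma sits inside the Ectasian (1400–1200) and 38.1 Ma inside the Paleogene (66–23.03); neither of those is wholly between the two dates.
The listed periods lying completely between them are Stenian, Tonian, Cryogenian, Ediacaran, Cambrian, Ordovician, Silurian, Devonian, Carboniferous, Permian, Triassic, Jurassic, Cretaceous — 13 in all.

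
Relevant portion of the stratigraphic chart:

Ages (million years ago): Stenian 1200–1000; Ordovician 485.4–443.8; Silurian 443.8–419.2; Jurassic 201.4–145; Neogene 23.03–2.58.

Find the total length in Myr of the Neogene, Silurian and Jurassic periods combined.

101.45 million years

Each duration: Neogene = 20.45; Silurian = 24.6; Jurassic = 56.4.
Sum: 20.45 + 24.6 + 56.4 = 101.45 Myr.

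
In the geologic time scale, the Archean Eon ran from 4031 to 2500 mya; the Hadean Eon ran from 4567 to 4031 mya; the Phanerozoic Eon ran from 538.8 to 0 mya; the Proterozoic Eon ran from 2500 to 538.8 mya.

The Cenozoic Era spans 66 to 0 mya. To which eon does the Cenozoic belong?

The Cenozoic (66–0 Ma) lies entirely within 538.8–0 Ma, the Phanerozoic Eon.

Phanerozoic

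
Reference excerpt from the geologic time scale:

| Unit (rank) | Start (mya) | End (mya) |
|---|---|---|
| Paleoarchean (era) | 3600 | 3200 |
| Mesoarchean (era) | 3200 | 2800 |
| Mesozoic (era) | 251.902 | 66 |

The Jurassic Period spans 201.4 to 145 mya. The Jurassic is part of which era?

Mesozoic

The Jurassic (201.4–145 Ma) lies entirely within 251.902–66 Ma, the Mesozoic Era.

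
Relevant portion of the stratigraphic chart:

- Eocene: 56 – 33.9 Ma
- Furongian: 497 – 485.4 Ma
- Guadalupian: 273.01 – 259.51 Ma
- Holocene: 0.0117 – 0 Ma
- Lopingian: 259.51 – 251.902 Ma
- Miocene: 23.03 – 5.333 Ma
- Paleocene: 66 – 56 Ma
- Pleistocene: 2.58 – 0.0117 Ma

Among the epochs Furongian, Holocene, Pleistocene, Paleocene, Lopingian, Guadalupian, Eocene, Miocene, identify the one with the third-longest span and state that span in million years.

Guadalupian, 13.5 million years

Start − end for each: Furongian 497 − 485.4 = 11.6; Holocene 0.0117 − 0 = 0.0117; Pleistocene 2.58 − 0.0117 = 2.5683; Paleocene 66 − 56 = 10; Lopingian 259.51 − 251.902 = 7.608; Guadalupian 273.01 − 259.51 = 13.5; Eocene 56 − 33.9 = 22.1; Miocene 23.03 − 5.333 = 17.697.
Ranking these from longest: Eocene > Miocene > Guadalupian > Furongian > Paleocene > Lopingian > Pleistocene > Holocene.
Position 3 in that ranking is Guadalupian, which lasted 13.5 Myr.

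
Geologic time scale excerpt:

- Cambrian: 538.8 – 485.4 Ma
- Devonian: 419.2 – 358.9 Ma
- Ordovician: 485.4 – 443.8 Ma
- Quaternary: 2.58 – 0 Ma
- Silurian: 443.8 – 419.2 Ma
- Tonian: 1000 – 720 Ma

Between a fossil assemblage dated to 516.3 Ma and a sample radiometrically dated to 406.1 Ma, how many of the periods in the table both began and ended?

2

The older date is 516.3 Ma and the younger is 406.1 Ma.
Periods with start < 516.3 and end > 406.1 Ma: Ordovician (485.4–443.8), Silurian (443.8–419.2).
That is 2 complete periods.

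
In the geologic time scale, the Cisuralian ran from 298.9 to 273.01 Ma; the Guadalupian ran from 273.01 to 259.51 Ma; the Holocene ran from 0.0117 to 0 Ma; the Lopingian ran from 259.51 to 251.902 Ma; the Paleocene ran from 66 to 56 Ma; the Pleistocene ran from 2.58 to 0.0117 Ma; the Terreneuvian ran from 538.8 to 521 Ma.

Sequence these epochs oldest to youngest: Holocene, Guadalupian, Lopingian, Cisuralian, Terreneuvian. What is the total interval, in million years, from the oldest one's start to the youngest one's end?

Terreneuvian, Cisuralian, Guadalupian, Lopingian, Holocene; total span 538.8 Myr

Start ages (Ma): Terreneuvian 538.8, Cisuralian 298.9, Guadalupian 273.01, Lopingian 259.51, Holocene 0.0117.
Ordered oldest to youngest: Terreneuvian, Cisuralian, Guadalupian, Lopingian, Holocene.
Span = 538.8 − 0 = 538.8 Myr.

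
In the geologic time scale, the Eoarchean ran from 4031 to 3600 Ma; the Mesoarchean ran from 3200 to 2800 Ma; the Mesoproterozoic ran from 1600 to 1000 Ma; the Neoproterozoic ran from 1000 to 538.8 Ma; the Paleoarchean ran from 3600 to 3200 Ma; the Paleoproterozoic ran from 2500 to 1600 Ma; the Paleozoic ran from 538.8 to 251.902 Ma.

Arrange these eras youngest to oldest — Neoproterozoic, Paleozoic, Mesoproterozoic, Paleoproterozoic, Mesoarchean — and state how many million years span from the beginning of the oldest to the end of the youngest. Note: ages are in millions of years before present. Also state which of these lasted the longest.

Paleozoic, Neoproterozoic, Mesoproterozoic, Paleoproterozoic, Mesoarchean; total span 2948.098 Myr; longest is Paleoproterozoic

Start ages (Ma): Mesoarchean 3200, Paleoproterozoic 2500, Mesoproterozoic 1600, Neoproterozoic 1000, Paleozoic 538.8.
Ordered youngest to oldest: Paleozoic, Neoproterozoic, Mesoproterozoic, Paleoproterozoic, Mesoarchean.
Span = 3200 − 251.902 = 2948.098 Myr.
Durations: Paleozoic 286.898, Mesoarchean 400, Neoproterozoic 461.2, Mesoproterozoic 600, Paleoproterozoic 900 → longest is Paleoproterozoic (900 Myr).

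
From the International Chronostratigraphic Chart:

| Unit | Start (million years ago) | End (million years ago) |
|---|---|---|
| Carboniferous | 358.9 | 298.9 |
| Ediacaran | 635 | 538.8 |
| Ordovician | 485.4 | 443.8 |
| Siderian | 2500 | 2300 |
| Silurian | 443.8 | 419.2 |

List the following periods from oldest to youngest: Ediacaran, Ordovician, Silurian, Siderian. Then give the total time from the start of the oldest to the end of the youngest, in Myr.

Start ages (Ma): Siderian 2500, Ediacaran 635, Ordovician 485.4, Silurian 443.8.
Ordered oldest to youngest: Siderian, Ediacaran, Ordovician, Silurian.
Span = 2500 − 419.2 = 2080.8 Myr.

Siderian, Ediacaran, Ordovician, Silurian; total span 2080.8 Myr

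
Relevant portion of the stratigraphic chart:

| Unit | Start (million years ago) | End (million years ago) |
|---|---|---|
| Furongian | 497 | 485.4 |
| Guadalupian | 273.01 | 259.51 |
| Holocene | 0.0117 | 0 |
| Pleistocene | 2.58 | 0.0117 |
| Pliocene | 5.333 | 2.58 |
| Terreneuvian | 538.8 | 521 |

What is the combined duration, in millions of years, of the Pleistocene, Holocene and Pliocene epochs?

5.333 million years

Each duration: Pleistocene = 2.5683; Holocene = 0.0117; Pliocene = 2.753.
Sum: 2.5683 + 0.0117 + 2.753 = 5.333 Myr.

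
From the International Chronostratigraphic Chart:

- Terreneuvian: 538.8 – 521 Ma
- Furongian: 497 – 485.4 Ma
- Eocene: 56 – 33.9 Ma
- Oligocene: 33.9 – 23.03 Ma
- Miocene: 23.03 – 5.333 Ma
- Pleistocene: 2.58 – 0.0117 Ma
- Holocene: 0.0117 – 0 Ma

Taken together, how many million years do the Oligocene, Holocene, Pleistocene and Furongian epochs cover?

Each duration: Oligocene = 10.87; Holocene = 0.0117; Pleistocene = 2.5683; Furongian = 11.6.
Sum: 10.87 + 0.0117 + 2.5683 + 11.6 = 25.05 Myr.

25.05 million years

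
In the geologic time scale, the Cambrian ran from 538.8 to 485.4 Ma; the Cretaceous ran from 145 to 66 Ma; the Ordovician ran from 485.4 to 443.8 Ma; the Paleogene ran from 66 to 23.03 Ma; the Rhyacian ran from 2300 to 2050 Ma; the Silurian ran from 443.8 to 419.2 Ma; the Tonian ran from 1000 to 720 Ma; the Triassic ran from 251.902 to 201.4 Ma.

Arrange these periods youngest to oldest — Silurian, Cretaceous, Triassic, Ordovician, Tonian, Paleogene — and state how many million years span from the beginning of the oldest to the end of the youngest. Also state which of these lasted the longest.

Paleogene, Cretaceous, Triassic, Silurian, Ordovician, Tonian; total span 976.97 Myr; longest is Tonian

From the excerpt: Silurian 443.8–419.2; Cretaceous 145–66; Triassic 251.902–201.4; Ordovician 485.4–443.8; Tonian 1000–720; Paleogene 66–23.03 (Ma).
Larger Ma is earlier, so the oldest is Tonian and the youngest is Paleogene; youngest to oldest: Paleogene, Cretaceous, Triassic, Silurian, Ordovician, Tonian.
Oldest start 1000 minus youngest end 23.03 gives 976.97 Myr overall.
Individual lengths (start − end): Silurian 24.6; Tonian 280; Triassic 50.502; Paleogene 42.97; Ordovician 41.6; Cretaceous 79. The largest is Tonian at 280 Myr.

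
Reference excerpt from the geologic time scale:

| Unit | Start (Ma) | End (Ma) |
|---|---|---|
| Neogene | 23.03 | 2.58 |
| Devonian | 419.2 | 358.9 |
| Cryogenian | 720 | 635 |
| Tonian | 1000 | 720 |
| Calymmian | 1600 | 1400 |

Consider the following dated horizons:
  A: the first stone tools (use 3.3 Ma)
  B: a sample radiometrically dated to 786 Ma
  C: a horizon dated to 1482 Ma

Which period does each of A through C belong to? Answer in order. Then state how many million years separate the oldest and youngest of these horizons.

A — Neogene; B — Tonian; C — Calymmian; span 1478.7 million years

Match each age against the start–end ranges in the excerpt: A = 3.3 Ma → Neogene (23.03–2.58); B = 786 Ma → Tonian (1000–720); C = 1482 Ma → Calymmian (1600–1400).
The largest age is 1482 Ma and the smallest is 3.3 Ma; their difference is 1478.7 Myr.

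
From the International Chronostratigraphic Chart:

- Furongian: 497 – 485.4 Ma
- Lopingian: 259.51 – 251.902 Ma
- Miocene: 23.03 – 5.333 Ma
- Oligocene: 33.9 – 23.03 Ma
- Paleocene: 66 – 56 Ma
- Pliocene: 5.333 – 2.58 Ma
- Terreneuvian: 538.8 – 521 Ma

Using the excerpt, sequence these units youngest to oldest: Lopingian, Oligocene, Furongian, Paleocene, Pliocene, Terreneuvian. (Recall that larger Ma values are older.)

Sorting by start age (ascending Ma, since larger Ma = older): Pliocene began 5.333, Oligocene began 33.9, Paleocene began 66, Lopingian began 259.51, Furongian began 497, Terreneuvian began 538.8.

Pliocene, Oligocene, Paleocene, Lopingian, Furongian, Terreneuvian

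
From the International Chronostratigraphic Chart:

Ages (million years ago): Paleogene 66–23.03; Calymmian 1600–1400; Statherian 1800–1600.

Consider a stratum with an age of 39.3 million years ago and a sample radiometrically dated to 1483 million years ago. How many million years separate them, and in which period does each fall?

Elapsed time: 1483 − 39.3 = 1443.7 Myr.
39.3 Ma lies within 66–23.03 Ma: Paleogene.
1483 Ma lies within 1600–1400 Ma: Calymmian.

1443.7 million years apart; the first in the Paleogene, the second in the Calymmian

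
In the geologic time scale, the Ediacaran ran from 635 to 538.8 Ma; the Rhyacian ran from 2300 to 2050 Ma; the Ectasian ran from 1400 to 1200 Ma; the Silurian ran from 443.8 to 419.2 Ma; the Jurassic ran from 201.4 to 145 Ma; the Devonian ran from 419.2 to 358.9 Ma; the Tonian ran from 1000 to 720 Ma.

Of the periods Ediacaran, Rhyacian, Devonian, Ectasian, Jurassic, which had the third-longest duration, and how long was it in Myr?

Start − end for each: Ediacaran 635 − 538.8 = 96.2; Rhyacian 2300 − 2050 = 250; Devonian 419.2 − 358.9 = 60.3; Ectasian 1400 − 1200 = 200; Jurassic 201.4 − 145 = 56.4.
Ranking these from longest: Rhyacian > Ectasian > Ediacaran > Devonian > Jurassic.
Position 3 in that ranking is Ediacaran, which lasted 96.2 Myr.

Ediacaran, 96.2 million years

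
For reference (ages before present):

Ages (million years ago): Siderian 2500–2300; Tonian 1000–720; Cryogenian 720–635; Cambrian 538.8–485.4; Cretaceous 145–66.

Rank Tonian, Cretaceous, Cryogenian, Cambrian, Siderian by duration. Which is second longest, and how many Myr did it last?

Start − end for each: Tonian 1000 − 720 = 280; Cretaceous 145 − 66 = 79; Cryogenian 720 − 635 = 85; Cambrian 538.8 − 485.4 = 53.4; Siderian 2500 − 2300 = 200.
Ranking these from longest: Tonian > Siderian > Cryogenian > Cretaceous > Cambrian.
Position 2 in that ranking is Siderian, which lasted 200 Myr.

Siderian, 200 million years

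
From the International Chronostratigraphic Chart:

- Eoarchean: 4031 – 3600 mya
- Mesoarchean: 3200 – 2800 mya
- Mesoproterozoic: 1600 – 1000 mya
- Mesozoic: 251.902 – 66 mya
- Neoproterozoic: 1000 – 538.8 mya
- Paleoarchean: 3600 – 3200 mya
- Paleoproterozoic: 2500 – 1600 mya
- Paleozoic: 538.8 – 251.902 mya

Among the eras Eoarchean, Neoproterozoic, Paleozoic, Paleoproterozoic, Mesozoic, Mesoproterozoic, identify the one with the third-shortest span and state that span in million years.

Start − end for each: Eoarchean 4031 − 3600 = 431; Neoproterozoic 1000 − 538.8 = 461.2; Paleozoic 538.8 − 251.902 = 286.898; Paleoproterozoic 2500 − 1600 = 900; Mesozoic 251.902 − 66 = 185.902; Mesoproterozoic 1600 − 1000 = 600.
Ranking these from shortest: Mesozoic < Paleozoic < Eoarchean < Neoproterozoic < Mesoproterozoic < Paleoproterozoic.
Position 3 in that ranking is Eoarchean, which lasted 431 Myr.

Eoarchean, 431 million years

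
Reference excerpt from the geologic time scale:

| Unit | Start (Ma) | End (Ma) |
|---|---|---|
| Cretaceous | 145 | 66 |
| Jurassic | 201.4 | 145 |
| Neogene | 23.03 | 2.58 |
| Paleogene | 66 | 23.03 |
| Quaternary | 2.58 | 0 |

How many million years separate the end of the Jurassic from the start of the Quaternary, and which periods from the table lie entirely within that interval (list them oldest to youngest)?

142.42 million years; Cretaceous, Paleogene, Neogene

End of Jurassic = 145 Ma; start of Quaternary = 2.58 Ma.
Gap = 145 − 2.58 = 142.42 Myr.
Periods wholly inside 145–2.58 Ma: Cretaceous (145–66), Paleogene (66–23.03), Neogene (23.03–2.58).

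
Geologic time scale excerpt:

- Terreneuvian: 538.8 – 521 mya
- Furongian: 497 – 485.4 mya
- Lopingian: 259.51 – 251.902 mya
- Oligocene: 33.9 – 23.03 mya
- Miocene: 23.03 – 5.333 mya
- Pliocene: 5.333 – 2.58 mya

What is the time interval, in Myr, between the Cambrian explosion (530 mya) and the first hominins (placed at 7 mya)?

523 million years

530 − 7 = 523 million years.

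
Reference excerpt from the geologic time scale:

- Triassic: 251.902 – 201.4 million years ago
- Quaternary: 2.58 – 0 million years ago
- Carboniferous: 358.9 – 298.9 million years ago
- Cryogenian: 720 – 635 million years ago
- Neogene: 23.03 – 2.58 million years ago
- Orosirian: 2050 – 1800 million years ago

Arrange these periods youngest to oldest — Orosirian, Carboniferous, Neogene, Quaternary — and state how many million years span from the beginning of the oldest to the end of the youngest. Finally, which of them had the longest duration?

Quaternary, Neogene, Carboniferous, Orosirian; total span 2050 Myr; longest is Orosirian

Start ages (Ma): Orosirian 2050, Carboniferous 358.9, Neogene 23.03, Quaternary 2.58.
Ordered youngest to oldest: Quaternary, Neogene, Carboniferous, Orosirian.
Span = 2050 − 0 = 2050 Myr.
Durations: Carboniferous 60, Quaternary 2.58, Orosirian 250, Neogene 20.45 → longest is Orosirian (250 Myr).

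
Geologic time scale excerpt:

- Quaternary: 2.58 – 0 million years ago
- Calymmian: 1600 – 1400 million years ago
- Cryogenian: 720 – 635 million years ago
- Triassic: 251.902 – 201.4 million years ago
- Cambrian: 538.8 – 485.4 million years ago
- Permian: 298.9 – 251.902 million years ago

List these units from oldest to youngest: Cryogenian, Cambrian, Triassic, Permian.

Cryogenian, Cambrian, Permian, Triassic

Sorting by start age (descending Ma, since larger Ma = older): Cryogenian start 720, Cambrian start 538.8, Permian start 298.9, Triassic start 251.902.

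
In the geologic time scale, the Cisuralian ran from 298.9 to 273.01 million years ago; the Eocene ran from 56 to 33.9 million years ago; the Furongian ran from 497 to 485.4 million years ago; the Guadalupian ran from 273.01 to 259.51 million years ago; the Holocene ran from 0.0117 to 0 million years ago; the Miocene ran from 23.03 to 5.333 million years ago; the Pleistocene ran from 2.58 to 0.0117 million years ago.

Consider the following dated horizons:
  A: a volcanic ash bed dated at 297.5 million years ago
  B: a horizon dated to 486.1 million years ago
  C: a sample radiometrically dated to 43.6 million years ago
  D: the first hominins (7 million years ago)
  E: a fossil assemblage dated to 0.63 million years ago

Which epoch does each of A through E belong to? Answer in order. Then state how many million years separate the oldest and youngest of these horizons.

A: 297.5 Ma lies in 298.9–273.01 Ma, so Cisuralian.
B: 486.1 Ma lies in 497–485.4 Ma, so Furongian.
C: 43.6 Ma lies in 56–33.9 Ma, so Eocene.
D: 7 Ma lies in 23.03–5.333 Ma, so Miocene.
E: 0.63 Ma lies in 2.58–0.0117 Ma, so Pleistocene.
Oldest = 486.1 Ma, youngest = 0.63 Ma → span 485.47 Myr.

A — Cisuralian; B — Furongian; C — Eocene; D — Miocene; E — Pleistocene; span 485.47 million years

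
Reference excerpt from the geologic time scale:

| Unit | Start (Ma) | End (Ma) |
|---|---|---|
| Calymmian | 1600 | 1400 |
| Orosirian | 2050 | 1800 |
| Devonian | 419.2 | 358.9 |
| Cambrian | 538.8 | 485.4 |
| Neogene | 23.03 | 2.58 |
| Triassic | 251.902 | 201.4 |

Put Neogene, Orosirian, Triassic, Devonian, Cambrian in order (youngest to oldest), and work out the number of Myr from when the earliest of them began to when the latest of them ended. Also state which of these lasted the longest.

Neogene → Triassic → Devonian → Cambrian → Orosirian; total span 2047.42 Myr; longest is Orosirian

Start ages (Ma): Orosirian 2050, Cambrian 538.8, Devonian 419.2, Triassic 251.902, Neogene 23.03.
Ordered youngest to oldest: Neogene, Triassic, Devonian, Cambrian, Orosirian.
Span = 2050 − 2.58 = 2047.42 Myr.
Durations: Orosirian 250, Neogene 20.45, Triassic 50.502, Cambrian 53.4, Devonian 60.3 → longest is Orosirian (250 Myr).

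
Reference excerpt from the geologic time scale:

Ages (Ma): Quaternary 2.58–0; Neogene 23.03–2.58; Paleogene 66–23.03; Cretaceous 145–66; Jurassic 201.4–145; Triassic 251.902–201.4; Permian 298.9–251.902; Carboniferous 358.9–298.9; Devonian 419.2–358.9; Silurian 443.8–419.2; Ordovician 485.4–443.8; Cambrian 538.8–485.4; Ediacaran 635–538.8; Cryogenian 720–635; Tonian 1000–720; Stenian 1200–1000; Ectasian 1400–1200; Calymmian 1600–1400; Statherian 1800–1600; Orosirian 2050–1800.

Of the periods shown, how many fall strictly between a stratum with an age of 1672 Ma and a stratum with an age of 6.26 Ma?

16

1672 Ma sits inside the Statherian (1800–1600) and 6.26 Ma inside the Neogene (23.03–2.58); neither of those is wholly between the two dates.
The listed periods lying completely between them are Calymmian, Ectasian, Stenian, Tonian, Cryogenian, Ediacaran, Cambrian, Ordovician, Silurian, Devonian, Carboniferous, Permian, Triassic, Jurassic, Cretaceous, Paleogene — 16 in all.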